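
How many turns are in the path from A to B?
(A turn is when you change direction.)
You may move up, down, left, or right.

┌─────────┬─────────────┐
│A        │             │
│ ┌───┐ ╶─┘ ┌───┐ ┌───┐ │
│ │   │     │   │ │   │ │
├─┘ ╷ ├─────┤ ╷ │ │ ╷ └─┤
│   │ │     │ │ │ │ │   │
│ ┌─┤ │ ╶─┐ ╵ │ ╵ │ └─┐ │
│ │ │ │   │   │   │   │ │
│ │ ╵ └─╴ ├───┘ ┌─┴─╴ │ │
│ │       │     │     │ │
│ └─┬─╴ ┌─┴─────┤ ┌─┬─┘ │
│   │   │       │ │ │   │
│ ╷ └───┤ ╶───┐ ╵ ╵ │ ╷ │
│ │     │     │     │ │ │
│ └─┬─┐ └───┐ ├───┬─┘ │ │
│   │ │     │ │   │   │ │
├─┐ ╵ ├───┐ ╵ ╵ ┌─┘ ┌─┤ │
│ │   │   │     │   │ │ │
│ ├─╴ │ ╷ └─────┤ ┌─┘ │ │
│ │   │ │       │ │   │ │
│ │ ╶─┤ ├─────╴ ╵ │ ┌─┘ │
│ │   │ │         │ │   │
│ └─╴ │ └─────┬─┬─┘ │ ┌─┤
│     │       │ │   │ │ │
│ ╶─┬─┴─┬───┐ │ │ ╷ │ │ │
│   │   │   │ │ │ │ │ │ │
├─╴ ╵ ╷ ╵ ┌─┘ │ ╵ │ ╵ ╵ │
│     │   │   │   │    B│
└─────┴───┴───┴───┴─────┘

Directions: right, right, right, down, right, right, up, right, right, right, down, down, down, left, up, up, left, down, down, left, up, left, left, down, right, down, left, left, up, up, up, left, down, left, down, down, down, right, down, right, right, down, right, right, down, right, up, up, left, left, up, right, right, right, down, right, up, up, right, right, up, left, up, up, right, down, right, down, down, down, down, down, down, down, down, left, down, down, down, right
Number of turns: 46

Solution:

┌─────────┬─────────────┐
│A → → ↓  │↱ → → ↓      │
│ ┌───┐ ╶─┘ ┌───┐ ┌───┐ │
│ │↓ ↰│↳ → ↑│↓ ↰│↓│↱ ↓│ │
├─┘ ╷ ├─────┤ ╷ │ │ ╷ └─┤
│↓ ↲│↑│↓ ← ↰│↓│↑│↓│↑│↳ ↓│
│ ┌─┤ │ ╶─┐ ╵ │ ╵ │ └─┐ │
│↓│ │↑│↳ ↓│↑ ↲│↑ ↲│↑ ↰│↓│
│ │ ╵ └─╴ ├───┘ ┌─┴─╴ │ │
│↓│  ↑ ← ↲│     │↱ → ↑│↓│
│ └─┬─╴ ┌─┴─────┤ ┌─┬─┘ │
│↳ ↓│   │↱ → → ↓│↑│ │  ↓│
│ ╷ └───┤ ╶───┐ ╵ ╵ │ ╷ │
│ │↳ → ↓│↑ ← ↰│↳ ↑  │ │↓│
│ └─┬─┐ └───┐ ├───┬─┘ │ │
│   │ │↳ → ↓│↑│   │   │↓│
├─┐ ╵ ├───┐ ╵ ╵ ┌─┘ ┌─┤ │
│ │   │   │↳ ↑  │   │ │↓│
│ ├─╴ │ ╷ └─────┤ ┌─┘ │ │
│ │   │ │       │ │   │↓│
│ │ ╶─┤ ├─────╴ ╵ │ ┌─┘ │
│ │   │ │         │ │↓ ↲│
│ └─╴ │ └─────┬─┬─┘ │ ┌─┤
│     │       │ │   │↓│ │
│ ╶─┬─┴─┬───┐ │ │ ╷ │ │ │
│   │   │   │ │ │ │ │↓│ │
├─╴ ╵ ╷ ╵ ┌─┘ │ ╵ │ ╵ ╵ │
│     │   │   │   │  ↳ B│
└─────┴───┴───┴───┴─────┘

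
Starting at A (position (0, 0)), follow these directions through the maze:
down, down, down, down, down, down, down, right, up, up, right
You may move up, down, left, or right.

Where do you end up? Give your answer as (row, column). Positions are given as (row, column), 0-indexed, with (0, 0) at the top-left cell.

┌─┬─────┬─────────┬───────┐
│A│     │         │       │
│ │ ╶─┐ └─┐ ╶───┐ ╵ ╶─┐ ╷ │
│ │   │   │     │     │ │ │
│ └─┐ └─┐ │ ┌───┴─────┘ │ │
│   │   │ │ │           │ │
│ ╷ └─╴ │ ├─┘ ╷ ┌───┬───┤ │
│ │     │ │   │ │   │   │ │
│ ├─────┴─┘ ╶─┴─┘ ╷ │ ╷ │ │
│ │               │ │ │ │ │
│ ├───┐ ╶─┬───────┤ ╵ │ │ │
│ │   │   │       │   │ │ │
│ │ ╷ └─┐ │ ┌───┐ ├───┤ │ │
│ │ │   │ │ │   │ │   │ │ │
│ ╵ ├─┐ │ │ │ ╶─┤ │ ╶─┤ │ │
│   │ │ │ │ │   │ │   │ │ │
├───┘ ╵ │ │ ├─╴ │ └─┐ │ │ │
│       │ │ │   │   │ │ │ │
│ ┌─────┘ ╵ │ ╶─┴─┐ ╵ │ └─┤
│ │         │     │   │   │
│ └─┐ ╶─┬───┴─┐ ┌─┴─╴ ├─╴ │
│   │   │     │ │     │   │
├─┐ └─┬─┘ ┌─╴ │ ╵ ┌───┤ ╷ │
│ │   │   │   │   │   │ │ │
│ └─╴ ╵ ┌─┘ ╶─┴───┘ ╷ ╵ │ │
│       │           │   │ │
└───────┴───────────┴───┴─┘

Following directions step by step:
Start: (0, 0)
  down: (0, 0) → (1, 0)
  down: (1, 0) → (2, 0)
  down: (2, 0) → (3, 0)
  down: (3, 0) → (4, 0)
  down: (4, 0) → (5, 0)
  down: (5, 0) → (6, 0)
  down: (6, 0) → (7, 0)
  right: (7, 0) → (7, 1)
  up: (7, 1) → (6, 1)
  up: (6, 1) → (5, 1)
  right: (5, 1) → (5, 2)
Final position: (5, 2)

Path taken:

┌─┬─────┬─────────┬───────┐
│A│     │         │       │
│ │ ╶─┐ └─┐ ╶───┐ ╵ ╶─┐ ╷ │
│↓│   │   │     │     │ │ │
│ └─┐ └─┐ │ ┌───┴─────┘ │ │
│↓  │   │ │ │           │ │
│ ╷ └─╴ │ ├─┘ ╷ ┌───┬───┤ │
│↓│     │ │   │ │   │   │ │
│ ├─────┴─┘ ╶─┴─┘ ╷ │ ╷ │ │
│↓│               │ │ │ │ │
│ ├───┐ ╶─┬───────┤ ╵ │ │ │
│↓│↱ B│   │       │   │ │ │
│ │ ╷ └─┐ │ ┌───┐ ├───┤ │ │
│↓│↑│   │ │ │   │ │   │ │ │
│ ╵ ├─┐ │ │ │ ╶─┤ │ ╶─┤ │ │
│↳ ↑│ │ │ │ │   │ │   │ │ │
├───┘ ╵ │ │ ├─╴ │ └─┐ │ │ │
│       │ │ │   │   │ │ │ │
│ ┌─────┘ ╵ │ ╶─┴─┐ ╵ │ └─┤
│ │         │     │   │   │
│ └─┐ ╶─┬───┴─┐ ┌─┴─╴ ├─╴ │
│   │   │     │ │     │   │
├─┐ └─┬─┘ ┌─╴ │ ╵ ┌───┤ ╷ │
│ │   │   │   │   │   │ │ │
│ └─╴ ╵ ┌─┘ ╶─┴───┘ ╷ ╵ │ │
│       │           │   │ │
└───────┴───────────┴───┴─┘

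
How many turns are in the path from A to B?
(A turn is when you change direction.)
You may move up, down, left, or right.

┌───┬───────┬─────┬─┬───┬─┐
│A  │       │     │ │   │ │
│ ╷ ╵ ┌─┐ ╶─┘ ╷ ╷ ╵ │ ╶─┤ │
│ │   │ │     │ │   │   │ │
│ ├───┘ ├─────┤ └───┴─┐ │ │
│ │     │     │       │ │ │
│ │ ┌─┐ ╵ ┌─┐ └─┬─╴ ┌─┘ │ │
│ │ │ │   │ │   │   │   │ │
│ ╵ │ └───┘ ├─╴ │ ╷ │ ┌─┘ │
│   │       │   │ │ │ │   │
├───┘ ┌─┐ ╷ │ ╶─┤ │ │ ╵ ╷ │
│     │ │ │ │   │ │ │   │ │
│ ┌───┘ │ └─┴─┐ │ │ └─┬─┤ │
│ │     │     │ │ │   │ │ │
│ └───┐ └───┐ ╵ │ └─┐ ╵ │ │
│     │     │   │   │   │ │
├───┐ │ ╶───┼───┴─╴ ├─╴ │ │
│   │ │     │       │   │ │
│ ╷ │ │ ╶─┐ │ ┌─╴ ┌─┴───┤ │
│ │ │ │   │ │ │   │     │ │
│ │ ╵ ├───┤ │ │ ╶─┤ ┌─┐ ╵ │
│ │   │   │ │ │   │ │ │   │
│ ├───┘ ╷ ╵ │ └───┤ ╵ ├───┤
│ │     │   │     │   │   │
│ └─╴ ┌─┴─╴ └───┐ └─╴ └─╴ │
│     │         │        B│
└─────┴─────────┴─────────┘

Directions: right, down, right, up, right, right, down, right, right, up, right, down, down, right, right, down, left, down, down, down, down, right, down, left, left, left, down, down, down, right, right, down, right, right, right, right
Number of turns: 20

Solution:

┌───┬───────┬─────┬─┬───┬─┐
│A ↓│↱ → ↓  │↱ ↓  │ │   │ │
│ ╷ ╵ ┌─┐ ╶─┘ ╷ ╷ ╵ │ ╶─┤ │
│ │↳ ↑│ │↳ → ↑│↓│   │   │ │
│ ├───┘ ├─────┤ └───┴─┐ │ │
│ │     │     │↳ → ↓  │ │ │
│ │ ┌─┐ ╵ ┌─┐ └─┬─╴ ┌─┘ │ │
│ │ │ │   │ │   │↓ ↲│   │ │
│ ╵ │ └───┘ ├─╴ │ ╷ │ ┌─┘ │
│   │       │   │↓│ │ │   │
├───┘ ┌─┐ ╷ │ ╶─┤ │ │ ╵ ╷ │
│     │ │ │ │   │↓│ │   │ │
│ ┌───┘ │ └─┴─┐ │ │ └─┬─┤ │
│ │     │     │ │↓│   │ │ │
│ └───┐ └───┐ ╵ │ └─┐ ╵ │ │
│     │     │   │↳ ↓│   │ │
├───┐ │ ╶───┼───┴─╴ ├─╴ │ │
│   │ │     │↓ ← ← ↲│   │ │
│ ╷ │ │ ╶─┐ │ ┌─╴ ┌─┴───┤ │
│ │ │ │   │ │↓│   │     │ │
│ │ ╵ ├───┤ │ │ ╶─┤ ┌─┐ ╵ │
│ │   │   │ │↓│   │ │ │   │
│ ├───┘ ╷ ╵ │ └───┤ ╵ ├───┤
│ │     │   │↳ → ↓│   │   │
│ └─╴ ┌─┴─╴ └───┐ └─╴ └─╴ │
│     │         │↳ → → → B│
└─────┴─────────┴─────────┘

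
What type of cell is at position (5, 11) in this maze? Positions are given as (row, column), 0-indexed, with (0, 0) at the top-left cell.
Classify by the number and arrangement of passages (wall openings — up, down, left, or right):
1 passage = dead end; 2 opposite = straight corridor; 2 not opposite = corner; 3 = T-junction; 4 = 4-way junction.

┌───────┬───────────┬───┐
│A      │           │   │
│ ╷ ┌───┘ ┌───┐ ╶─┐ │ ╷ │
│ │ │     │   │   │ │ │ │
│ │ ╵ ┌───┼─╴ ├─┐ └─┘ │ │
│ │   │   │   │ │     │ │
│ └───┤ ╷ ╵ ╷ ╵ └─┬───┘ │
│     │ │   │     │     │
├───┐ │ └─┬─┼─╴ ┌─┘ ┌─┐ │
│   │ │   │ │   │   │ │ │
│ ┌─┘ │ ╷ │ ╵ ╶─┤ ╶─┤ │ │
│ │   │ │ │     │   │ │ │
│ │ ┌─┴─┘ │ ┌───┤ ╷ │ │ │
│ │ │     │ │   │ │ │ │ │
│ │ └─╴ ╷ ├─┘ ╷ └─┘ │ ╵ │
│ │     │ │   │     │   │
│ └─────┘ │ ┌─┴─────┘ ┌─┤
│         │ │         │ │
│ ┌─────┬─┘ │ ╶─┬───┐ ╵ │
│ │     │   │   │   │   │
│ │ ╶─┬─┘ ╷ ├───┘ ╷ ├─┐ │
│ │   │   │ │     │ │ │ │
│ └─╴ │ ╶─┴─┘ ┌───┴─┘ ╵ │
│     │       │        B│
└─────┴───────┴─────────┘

Checking cell at (5, 11):
Number of passages: 2
Cell type: straight corridor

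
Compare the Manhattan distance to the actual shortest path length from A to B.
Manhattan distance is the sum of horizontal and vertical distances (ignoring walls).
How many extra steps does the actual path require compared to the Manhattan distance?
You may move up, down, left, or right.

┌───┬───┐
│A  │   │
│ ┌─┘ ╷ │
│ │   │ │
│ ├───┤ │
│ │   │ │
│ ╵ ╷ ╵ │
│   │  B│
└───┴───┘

Manhattan distance: |3 - 0| + |3 - 0| = 6
Actual path length: 8
Extra steps: 8 - 6 = 2

Solution:

┌───┬───┐
│A  │   │
│ ┌─┘ ╷ │
│↓│   │ │
│ ├───┤ │
│↓│↱ ↓│ │
│ ╵ ╷ ╵ │
│↳ ↑│↳ B│
└───┴───┘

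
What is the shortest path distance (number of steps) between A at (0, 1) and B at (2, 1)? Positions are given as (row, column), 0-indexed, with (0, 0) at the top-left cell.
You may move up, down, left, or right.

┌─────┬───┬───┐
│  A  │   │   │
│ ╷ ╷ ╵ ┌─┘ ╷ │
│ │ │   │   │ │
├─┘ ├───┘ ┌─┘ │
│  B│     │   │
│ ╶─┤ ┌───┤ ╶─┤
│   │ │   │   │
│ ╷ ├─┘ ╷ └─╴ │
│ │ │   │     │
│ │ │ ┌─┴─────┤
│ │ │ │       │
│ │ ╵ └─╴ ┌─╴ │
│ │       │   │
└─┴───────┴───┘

Finding path from (0, 1) to (2, 1):
Path: (0,1) → (1,1) → (2,1)
Distance: 2 steps

Solution:

┌─────┬───┬───┐
│  A  │   │   │
│ ╷ ╷ ╵ ┌─┘ ╷ │
│ │↓│   │   │ │
├─┘ ├───┘ ┌─┘ │
│  B│     │   │
│ ╶─┤ ┌───┤ ╶─┤
│   │ │   │   │
│ ╷ ├─┘ ╷ └─╴ │
│ │ │   │     │
│ │ │ ┌─┴─────┤
│ │ │ │       │
│ │ ╵ └─╴ ┌─╴ │
│ │       │   │
└─┴───────┴───┘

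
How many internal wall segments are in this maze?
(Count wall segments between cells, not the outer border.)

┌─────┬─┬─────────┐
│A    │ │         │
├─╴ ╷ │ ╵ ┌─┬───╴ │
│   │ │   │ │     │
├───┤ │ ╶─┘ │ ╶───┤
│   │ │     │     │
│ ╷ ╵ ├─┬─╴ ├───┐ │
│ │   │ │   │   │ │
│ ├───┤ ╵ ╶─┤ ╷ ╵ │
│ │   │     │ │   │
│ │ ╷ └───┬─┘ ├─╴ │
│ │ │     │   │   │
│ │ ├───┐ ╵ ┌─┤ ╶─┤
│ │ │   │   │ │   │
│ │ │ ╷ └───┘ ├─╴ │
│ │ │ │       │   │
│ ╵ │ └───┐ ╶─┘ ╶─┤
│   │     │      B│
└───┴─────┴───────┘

Counting internal wall segments:
Total internal walls: 64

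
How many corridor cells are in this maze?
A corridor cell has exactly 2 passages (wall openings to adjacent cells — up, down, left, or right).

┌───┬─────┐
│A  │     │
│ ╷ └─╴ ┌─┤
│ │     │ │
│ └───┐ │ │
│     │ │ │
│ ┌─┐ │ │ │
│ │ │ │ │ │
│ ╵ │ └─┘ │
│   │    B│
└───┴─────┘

Counting cells with exactly 2 passages:
Total corridor cells: 17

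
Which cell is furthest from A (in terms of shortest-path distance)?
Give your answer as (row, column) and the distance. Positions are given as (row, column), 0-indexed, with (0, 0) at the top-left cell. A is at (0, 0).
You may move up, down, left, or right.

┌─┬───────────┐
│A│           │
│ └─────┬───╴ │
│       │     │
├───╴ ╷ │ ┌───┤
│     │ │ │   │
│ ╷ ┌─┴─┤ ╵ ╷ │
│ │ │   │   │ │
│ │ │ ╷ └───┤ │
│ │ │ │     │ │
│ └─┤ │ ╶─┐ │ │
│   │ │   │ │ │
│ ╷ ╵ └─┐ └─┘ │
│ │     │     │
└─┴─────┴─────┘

Computing BFS distances from A to all cells:
Furthest cell: (0, 1)
Distance: 39 steps

Path from A to the furthest cell:

┌─┬───────────┐
│A│B ← ← ← ← ↰│
│ └─────┬───╴ │
│↳ → ↓  │↱ → ↑│
├───╴ ╷ │ ┌───┤
│↓ ← ↲│ │↑│↓ ↰│
│ ╷ ┌─┴─┤ ╵ ╷ │
│↓│ │↱ ↓│↑ ↲│↑│
│ │ │ ╷ └───┤ │
│↓│ │↑│↓    │↑│
│ └─┤ │ ╶─┐ │ │
│↳ ↓│↑│↳ ↓│ │↑│
│ ╷ ╵ └─┐ └─┘ │
│ │↳ ↑  │↳ → ↑│
└─┴─────┴─────┘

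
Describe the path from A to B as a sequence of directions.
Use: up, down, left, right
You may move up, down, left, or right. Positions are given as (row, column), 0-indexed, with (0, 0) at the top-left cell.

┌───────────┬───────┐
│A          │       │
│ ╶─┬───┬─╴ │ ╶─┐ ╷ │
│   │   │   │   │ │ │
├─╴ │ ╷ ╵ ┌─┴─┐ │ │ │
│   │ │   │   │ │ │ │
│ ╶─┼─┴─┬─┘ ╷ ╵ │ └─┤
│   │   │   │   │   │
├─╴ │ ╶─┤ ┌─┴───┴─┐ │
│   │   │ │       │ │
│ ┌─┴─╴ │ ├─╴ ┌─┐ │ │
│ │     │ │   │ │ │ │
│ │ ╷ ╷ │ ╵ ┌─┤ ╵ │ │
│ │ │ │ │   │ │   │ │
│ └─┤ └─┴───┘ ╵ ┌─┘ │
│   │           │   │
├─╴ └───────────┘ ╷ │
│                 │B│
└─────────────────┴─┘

Finding the path and converting it to directions:
Path through cells: (0,0) → (1,0) → (1,1) → (2,1) → (2,0) → (3,0) → (3,1) → (4,1) → (4,0) → (5,0) → (6,0) → (7,0) → (7,1) → (8,1) → (8,2) → (8,3) → (8,4) → (8,5) → (8,6) → (8,7) → (8,8) → (7,8) → (7,9) → (8,9)
Directions: down, right, down, left, down, right, down, left, down, down, down, right, down, right, right, right, right, right, right, right, up, right, down

Solution:

┌───────────┬───────┐
│A          │       │
│ ╶─┬───┬─╴ │ ╶─┐ ╷ │
│↳ ↓│   │   │   │ │ │
├─╴ │ ╷ ╵ ┌─┴─┐ │ │ │
│↓ ↲│ │   │   │ │ │ │
│ ╶─┼─┴─┬─┘ ╷ ╵ │ └─┤
│↳ ↓│   │   │   │   │
├─╴ │ ╶─┤ ┌─┴───┴─┐ │
│↓ ↲│   │ │       │ │
│ ┌─┴─╴ │ ├─╴ ┌─┐ │ │
│↓│     │ │   │ │ │ │
│ │ ╷ ╷ │ ╵ ┌─┤ ╵ │ │
│↓│ │ │ │   │ │   │ │
│ └─┤ └─┴───┘ ╵ ┌─┘ │
│↳ ↓│           │↱ ↓│
├─╴ └───────────┘ ╷ │
│  ↳ → → → → → → ↑│B│
└─────────────────┴─┘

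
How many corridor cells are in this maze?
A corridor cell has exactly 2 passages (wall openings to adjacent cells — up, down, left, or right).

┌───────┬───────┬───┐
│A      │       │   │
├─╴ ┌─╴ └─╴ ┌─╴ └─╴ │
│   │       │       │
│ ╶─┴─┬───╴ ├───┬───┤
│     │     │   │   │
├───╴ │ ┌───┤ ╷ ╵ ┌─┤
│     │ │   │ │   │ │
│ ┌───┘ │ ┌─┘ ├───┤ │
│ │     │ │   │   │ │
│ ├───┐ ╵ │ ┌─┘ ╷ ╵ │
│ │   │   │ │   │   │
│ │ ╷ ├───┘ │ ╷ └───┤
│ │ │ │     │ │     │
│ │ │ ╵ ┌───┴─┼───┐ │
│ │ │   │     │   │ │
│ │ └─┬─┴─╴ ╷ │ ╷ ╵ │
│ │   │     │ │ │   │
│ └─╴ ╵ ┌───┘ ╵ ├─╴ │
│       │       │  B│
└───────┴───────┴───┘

Counting cells with exactly 2 passages:
Total corridor cells: 76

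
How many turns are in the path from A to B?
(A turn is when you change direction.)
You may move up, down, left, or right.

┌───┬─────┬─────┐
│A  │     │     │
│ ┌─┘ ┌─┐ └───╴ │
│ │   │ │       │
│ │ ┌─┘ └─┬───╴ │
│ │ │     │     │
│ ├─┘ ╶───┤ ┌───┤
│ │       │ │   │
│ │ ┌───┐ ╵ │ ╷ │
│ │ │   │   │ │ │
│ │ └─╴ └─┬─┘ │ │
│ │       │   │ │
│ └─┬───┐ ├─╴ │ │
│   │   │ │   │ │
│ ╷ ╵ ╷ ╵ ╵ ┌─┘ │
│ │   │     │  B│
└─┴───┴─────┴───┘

Directions: down, down, down, down, down, down, right, down, right, up, right, down, right, right, up, right, up, up, up, right, down, down, down, down
Number of turns: 12

Solution:

┌───┬─────┬─────┐
│A  │     │     │
│ ┌─┘ ┌─┐ └───╴ │
│↓│   │ │       │
│ │ ┌─┘ └─┬───╴ │
│↓│ │     │     │
│ ├─┘ ╶───┤ ┌───┤
│↓│       │ │↱ ↓│
│ │ ┌───┐ ╵ │ ╷ │
│↓│ │   │   │↑│↓│
│ │ └─╴ └─┬─┘ │ │
│↓│       │  ↑│↓│
│ └─┬───┐ ├─╴ │ │
│↳ ↓│↱ ↓│ │↱ ↑│↓│
│ ╷ ╵ ╷ ╵ ╵ ┌─┘ │
│ │↳ ↑│↳ → ↑│  B│
└─┴───┴─────┴───┘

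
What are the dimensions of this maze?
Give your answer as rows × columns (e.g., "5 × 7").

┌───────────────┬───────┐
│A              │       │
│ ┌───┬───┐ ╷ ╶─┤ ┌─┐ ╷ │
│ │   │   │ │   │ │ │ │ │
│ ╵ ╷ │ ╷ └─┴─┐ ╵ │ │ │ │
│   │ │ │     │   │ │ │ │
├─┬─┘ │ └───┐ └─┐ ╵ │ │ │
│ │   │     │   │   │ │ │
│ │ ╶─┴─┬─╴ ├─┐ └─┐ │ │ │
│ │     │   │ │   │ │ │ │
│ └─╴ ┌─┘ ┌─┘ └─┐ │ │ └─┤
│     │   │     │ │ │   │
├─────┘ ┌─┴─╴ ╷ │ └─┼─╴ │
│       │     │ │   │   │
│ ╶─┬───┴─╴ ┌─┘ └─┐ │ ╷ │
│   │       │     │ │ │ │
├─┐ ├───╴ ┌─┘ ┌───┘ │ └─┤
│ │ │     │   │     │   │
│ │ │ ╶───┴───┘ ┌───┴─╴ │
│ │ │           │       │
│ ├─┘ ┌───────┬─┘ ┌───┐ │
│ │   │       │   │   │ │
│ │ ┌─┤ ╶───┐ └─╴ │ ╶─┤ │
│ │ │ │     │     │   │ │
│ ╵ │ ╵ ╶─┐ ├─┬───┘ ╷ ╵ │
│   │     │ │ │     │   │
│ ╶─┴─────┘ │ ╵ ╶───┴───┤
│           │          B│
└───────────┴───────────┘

Counting the maze dimensions:
Rows (vertical): 14
Columns (horizontal): 12
Dimensions: 14 × 12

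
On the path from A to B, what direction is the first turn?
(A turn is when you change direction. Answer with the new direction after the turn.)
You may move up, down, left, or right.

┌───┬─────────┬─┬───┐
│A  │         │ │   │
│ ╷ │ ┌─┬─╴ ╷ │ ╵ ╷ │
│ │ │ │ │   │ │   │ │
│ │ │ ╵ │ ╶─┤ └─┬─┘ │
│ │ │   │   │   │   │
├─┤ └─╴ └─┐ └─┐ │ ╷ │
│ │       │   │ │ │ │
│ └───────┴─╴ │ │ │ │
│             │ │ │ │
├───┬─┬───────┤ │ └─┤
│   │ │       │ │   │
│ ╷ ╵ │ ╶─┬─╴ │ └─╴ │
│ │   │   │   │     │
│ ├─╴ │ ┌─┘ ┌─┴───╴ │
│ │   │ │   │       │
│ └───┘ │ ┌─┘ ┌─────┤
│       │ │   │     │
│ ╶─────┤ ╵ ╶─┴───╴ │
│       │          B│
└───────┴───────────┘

Directions: right, down, down, down, right, right, up, left, up, up, right, right, right, right, down, down, right, down, down, down, down, right, right, down, left, left, left, down, left, down, right, right, right, right
First turn direction: down

Solution:

┌───┬─────────┬─┬───┐
│A ↓│↱ → → → ↓│ │   │
│ ╷ │ ┌─┬─╴ ╷ │ ╵ ╷ │
│ │↓│↑│ │   │↓│   │ │
│ │ │ ╵ │ ╶─┤ └─┬─┘ │
│ │↓│↑ ↰│   │↳ ↓│   │
├─┤ └─╴ └─┐ └─┐ │ ╷ │
│ │↳ → ↑  │   │↓│ │ │
│ └───────┴─╴ │ │ │ │
│             │↓│ │ │
├───┬─┬───────┤ │ └─┤
│   │ │       │↓│   │
│ ╷ ╵ │ ╶─┬─╴ │ └─╴ │
│ │   │   │   │↳ → ↓│
│ ├─╴ │ ┌─┘ ┌─┴───╴ │
│ │   │ │   │↓ ← ← ↲│
│ └───┘ │ ┌─┘ ┌─────┤
│       │ │↓ ↲│     │
│ ╶─────┤ ╵ ╶─┴───╴ │
│       │  ↳ → → → B│
└───────┴───────────┘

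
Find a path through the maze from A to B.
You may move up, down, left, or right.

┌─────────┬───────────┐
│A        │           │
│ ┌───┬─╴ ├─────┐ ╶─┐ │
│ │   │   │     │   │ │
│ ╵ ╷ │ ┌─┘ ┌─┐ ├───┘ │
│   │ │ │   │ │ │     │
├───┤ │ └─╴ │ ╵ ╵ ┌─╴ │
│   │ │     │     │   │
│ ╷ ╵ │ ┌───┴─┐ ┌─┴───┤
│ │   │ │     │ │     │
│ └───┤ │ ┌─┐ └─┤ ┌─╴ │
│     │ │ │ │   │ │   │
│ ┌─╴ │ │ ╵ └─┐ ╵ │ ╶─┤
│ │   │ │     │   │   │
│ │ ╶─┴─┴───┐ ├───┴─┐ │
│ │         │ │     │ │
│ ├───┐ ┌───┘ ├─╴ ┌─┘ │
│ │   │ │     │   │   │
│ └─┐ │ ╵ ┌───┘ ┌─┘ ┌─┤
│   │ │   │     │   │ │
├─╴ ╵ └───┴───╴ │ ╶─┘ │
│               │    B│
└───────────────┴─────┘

Finding the shortest path through the maze:
Path length: 54 steps
Directions: down → down → right → up → right → down → down → down → left → up → left → down → down → right → right → down → left → down → right → right → down → down → right → up → right → right → up → up → left → left → up → up → right → right → down → right → down → right → up → up → right → right → down → left → down → right → down → down → left → down → left → down → right → right

Solution:

┌─────────┬───────────┐
│A        │           │
│ ┌───┬─╴ ├─────┐ ╶─┐ │
│↓│↱ ↓│   │     │   │ │
│ ╵ ╷ │ ┌─┘ ┌─┐ ├───┘ │
│↳ ↑│↓│ │   │ │ │     │
├───┤ │ └─╴ │ ╵ ╵ ┌─╴ │
│↓ ↰│↓│     │     │   │
│ ╷ ╵ │ ┌───┴─┐ ┌─┴───┤
│↓│↑ ↲│ │↱ → ↓│ │↱ → ↓│
│ └───┤ │ ┌─┐ └─┤ ┌─╴ │
│↳ → ↓│ │↑│ │↳ ↓│↑│↓ ↲│
│ ┌─╴ │ │ ╵ └─┐ ╵ │ ╶─┤
│ │↓ ↲│ │↑ ← ↰│↳ ↑│↳ ↓│
│ │ ╶─┴─┴───┐ ├───┴─┐ │
│ │↳ → ↓    │↑│     │↓│
│ ├───┐ ┌───┘ ├─╴ ┌─┘ │
│ │   │↓│↱ → ↑│   │↓ ↲│
│ └─┐ │ ╵ ┌───┘ ┌─┘ ┌─┤
│   │ │↳ ↑│     │↓ ↲│ │
├─╴ ╵ └───┴───╴ │ ╶─┘ │
│               │↳ → B│
└───────────────┴─────┘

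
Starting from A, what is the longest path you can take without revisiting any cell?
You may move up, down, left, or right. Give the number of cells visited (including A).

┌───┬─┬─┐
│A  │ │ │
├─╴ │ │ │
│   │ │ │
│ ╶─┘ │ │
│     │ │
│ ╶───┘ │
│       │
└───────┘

Finding longest simple path using DFS:
Start: (0, 0)
Longest path visits 12 cells
Path: A → right → down → left → down → down → right → right → right → up → up → up

Solution:

┌───┬─┬─┐
│A ↓│ │B│
├─╴ │ │ │
│↓ ↲│ │↑│
│ ╶─┘ │ │
│↓    │↑│
│ ╶───┘ │
│↳ → → ↑│
└───────┘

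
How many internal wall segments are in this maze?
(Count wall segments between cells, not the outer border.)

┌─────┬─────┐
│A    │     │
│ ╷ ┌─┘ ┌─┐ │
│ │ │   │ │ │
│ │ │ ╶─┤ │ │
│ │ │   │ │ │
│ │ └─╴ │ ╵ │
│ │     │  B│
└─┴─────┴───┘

Counting internal wall segments:
Total internal walls: 15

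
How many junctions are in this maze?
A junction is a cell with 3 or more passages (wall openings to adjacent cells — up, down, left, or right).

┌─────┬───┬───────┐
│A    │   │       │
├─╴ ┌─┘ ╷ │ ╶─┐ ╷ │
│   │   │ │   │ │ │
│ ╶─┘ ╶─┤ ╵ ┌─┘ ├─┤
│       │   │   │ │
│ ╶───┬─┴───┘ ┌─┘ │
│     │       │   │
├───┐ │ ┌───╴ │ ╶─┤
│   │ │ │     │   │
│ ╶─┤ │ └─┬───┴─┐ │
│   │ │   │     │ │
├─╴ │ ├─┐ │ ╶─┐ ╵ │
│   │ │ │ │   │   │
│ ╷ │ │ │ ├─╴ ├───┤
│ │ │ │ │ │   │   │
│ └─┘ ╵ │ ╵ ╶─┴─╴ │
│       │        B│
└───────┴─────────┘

Checking each cell for number of passages:

Junctions found (3+ passages):
  (0, 1): 3 passages
  (0, 7): 3 passages
  (1, 5): 3 passages
  (2, 0): 3 passages
  (2, 2): 3 passages
  (3, 6): 3 passages
  (6, 1): 3 passages
  (8, 2): 3 passages
  (8, 5): 3 passages
Total junctions: 9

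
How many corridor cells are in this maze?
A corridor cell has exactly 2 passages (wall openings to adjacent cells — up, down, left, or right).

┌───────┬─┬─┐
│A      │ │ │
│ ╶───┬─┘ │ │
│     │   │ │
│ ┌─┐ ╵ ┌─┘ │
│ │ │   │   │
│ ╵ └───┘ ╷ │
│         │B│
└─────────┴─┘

Counting cells with exactly 2 passages:
Total corridor cells: 16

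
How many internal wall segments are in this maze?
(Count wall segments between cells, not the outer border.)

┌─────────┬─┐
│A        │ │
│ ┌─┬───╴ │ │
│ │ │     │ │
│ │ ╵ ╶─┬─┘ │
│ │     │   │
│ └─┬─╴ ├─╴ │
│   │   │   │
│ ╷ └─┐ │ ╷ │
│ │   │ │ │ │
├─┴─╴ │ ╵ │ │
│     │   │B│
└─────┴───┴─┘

Counting internal wall segments:
Total internal walls: 25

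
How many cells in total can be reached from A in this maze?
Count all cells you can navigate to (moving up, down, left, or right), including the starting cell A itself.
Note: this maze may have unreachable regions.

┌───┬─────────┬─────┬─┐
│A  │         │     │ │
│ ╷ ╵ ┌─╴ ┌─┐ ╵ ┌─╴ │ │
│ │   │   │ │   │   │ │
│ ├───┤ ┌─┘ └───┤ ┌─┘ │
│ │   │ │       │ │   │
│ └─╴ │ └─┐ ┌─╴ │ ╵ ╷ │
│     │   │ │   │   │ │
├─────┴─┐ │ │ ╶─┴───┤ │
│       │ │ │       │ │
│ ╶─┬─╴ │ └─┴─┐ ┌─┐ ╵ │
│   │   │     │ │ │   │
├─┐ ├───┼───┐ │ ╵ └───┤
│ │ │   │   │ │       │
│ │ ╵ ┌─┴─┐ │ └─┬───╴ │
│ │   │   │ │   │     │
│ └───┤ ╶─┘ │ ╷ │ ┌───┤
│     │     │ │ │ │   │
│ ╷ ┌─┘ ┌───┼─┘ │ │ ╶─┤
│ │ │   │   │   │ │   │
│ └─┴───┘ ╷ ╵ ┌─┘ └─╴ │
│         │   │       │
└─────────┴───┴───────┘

Using BFS/flood-fill to find all reachable cells from A:
Maze size: 11 × 11 = 121 total cells
23 cell(s) are walled off and cannot be reached from A.
Reachable cells: 98

Reachable region (· marks reachable cells):

┌───┬─────────┬─────┬─┐
│A ·│· · · · ·│· · ·│·│
│ ╷ ╵ ┌─╴ ┌─┐ ╵ ┌─╴ │ │
│·│· ·│· ·│·│· ·│· ·│·│
│ ├───┤ ┌─┘ └───┤ ┌─┘ │
│·│· ·│·│· · · ·│·│· ·│
│ └─╴ │ └─┐ ┌─╴ │ ╵ ╷ │
│· · ·│· ·│·│· ·│· ·│·│
├─────┴─┐ │ │ ╶─┴───┤ │
│       │·│·│· · · ·│·│
│ ╶─┬─╴ │ └─┴─┐ ┌─┐ ╵ │
│   │   │· · ·│·│·│· ·│
├─┐ ├───┼───┐ │ ╵ └───┤
│·│ │   │   │·│· · · ·│
│ │ ╵ ┌─┴─┐ │ └─┬───╴ │
│·│   │   │ │· ·│· · ·│
│ └───┤ ╶─┘ │ ╷ │ ┌───┤
│· · ·│     │·│·│·│· ·│
│ ╷ ┌─┘ ┌───┼─┘ │ │ ╶─┤
│·│·│   │· ·│· ·│·│· ·│
│ └─┴───┘ ╷ ╵ ┌─┘ └─╴ │
│· · · · ·│· ·│· · · ·│
└─────────┴───┴───────┘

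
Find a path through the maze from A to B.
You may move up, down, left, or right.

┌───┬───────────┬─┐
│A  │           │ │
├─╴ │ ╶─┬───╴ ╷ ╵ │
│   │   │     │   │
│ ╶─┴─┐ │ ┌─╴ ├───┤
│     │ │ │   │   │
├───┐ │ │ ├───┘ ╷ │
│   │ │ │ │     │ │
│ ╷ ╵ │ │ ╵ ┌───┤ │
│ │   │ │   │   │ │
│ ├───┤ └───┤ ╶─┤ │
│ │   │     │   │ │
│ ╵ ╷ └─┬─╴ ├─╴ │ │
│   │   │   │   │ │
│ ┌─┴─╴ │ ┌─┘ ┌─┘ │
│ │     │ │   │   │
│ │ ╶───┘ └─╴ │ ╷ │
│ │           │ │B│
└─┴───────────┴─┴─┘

Finding the shortest path through the maze:
Path length: 60 steps
Directions: right → down → left → down → right → right → down → down → left → up → left → down → down → down → right → up → right → down → right → down → left → left → down → right → right → right → up → up → right → up → left → left → up → up → up → up → left → up → right → right → right → right → down → left → left → down → down → down → right → up → right → right → up → right → down → down → down → down → down → down

Solution:

┌───┬───────────┬─┐
│A ↓│↱ → → → ↓  │ │
├─╴ │ ╶─┬───╴ ╷ ╵ │
│↓ ↲│↑ ↰│↓ ← ↲│   │
│ ╶─┴─┐ │ ┌─╴ ├───┤
│↳ → ↓│↑│↓│   │↱ ↓│
├───┐ │ │ ├───┘ ╷ │
│↓ ↰│↓│↑│↓│↱ → ↑│↓│
│ ╷ ╵ │ │ ╵ ┌───┤ │
│↓│↑ ↲│↑│↳ ↑│   │↓│
│ ├───┤ └───┤ ╶─┤ │
│↓│↱ ↓│↑ ← ↰│   │↓│
│ ╵ ╷ └─┬─╴ ├─╴ │ │
│↳ ↑│↳ ↓│↱ ↑│   │↓│
│ ┌─┴─╴ │ ┌─┘ ┌─┘ │
│ │↓ ← ↲│↑│   │  ↓│
│ │ ╶───┘ └─╴ │ ╷ │
│ │↳ → → ↑    │ │B│
└─┴───────────┴─┴─┘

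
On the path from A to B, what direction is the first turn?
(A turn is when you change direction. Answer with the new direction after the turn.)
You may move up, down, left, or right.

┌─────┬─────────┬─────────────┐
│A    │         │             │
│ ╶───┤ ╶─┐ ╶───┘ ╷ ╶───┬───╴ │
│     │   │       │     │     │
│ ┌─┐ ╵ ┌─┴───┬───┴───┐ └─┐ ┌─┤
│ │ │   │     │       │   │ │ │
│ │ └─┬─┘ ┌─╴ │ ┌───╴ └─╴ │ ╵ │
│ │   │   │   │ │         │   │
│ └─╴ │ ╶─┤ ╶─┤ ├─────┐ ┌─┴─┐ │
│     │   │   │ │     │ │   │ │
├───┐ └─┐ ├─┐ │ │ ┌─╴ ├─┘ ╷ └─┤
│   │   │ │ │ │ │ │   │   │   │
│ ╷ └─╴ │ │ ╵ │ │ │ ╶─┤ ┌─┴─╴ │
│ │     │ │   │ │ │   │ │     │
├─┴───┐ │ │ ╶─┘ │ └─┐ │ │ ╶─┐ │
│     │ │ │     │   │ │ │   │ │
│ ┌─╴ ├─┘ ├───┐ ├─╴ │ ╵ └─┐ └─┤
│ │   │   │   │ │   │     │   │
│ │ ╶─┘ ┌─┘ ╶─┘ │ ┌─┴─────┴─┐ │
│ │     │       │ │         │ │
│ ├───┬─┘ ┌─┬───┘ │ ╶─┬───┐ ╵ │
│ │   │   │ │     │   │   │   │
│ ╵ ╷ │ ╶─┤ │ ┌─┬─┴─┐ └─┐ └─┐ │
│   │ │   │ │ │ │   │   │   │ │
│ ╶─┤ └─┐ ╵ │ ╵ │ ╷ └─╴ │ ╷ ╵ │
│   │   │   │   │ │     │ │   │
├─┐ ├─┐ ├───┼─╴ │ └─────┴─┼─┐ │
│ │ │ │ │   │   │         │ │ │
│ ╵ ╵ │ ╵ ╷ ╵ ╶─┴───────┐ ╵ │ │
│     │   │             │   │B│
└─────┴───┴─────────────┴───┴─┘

Directions: down, right, right, down, right, up, up, right, right, down, right, right, right, up, right, down, right, right, down, right, down, left, left, up, left, left, left, down, down, down, down, down, left, left, up, right, up, up, left, up, right, up, left, left, down, left, down, right, down, down, down, down, left, down, left, left, up, right, up, left, left, down, down, down, down, right, up, right, down, down, right, down, down, right, up, right, down, right, up, right, up, left, up, up, right, right, up, up, right, up, left, up, up, up, right, right, down, left, down, right, down, down, right, up, up, up, right, up, right, down, right, down, left, left, down, right, down, right, down, down, down, down, down, down
First turn direction: right

Solution:

┌─────┬─────────┬─────────────┐
│A    │↱ → ↓    │↱ ↓          │
│ ╶───┤ ╶─┐ ╶───┘ ╷ ╶───┬───╴ │
│↳ → ↓│↑  │↳ → → ↑│↳ → ↓│     │
│ ┌─┐ ╵ ┌─┴───┬───┴───┐ └─┐ ┌─┤
│ │ │↳ ↑│↓ ← ↰│↓ ← ← ↰│↳ ↓│ │ │
│ │ └─┬─┘ ┌─╴ │ ┌───╴ └─╴ │ ╵ │
│ │   │↓ ↲│↱ ↑│↓│    ↑ ← ↲│   │
│ └─╴ │ ╶─┤ ╶─┤ ├─────┐ ┌─┴─┐ │
│     │↳ ↓│↑ ↰│↓│↱ → ↓│ │↱ ↓│ │
├───┐ └─┐ ├─┐ │ │ ┌─╴ ├─┘ ╷ └─┤
│   │   │↓│ │↑│↓│↑│↓ ↲│↱ ↑│↳ ↓│
│ ╷ └─╴ │ │ ╵ │ │ │ ╶─┤ ┌─┴─╴ │
│ │     │↓│↱ ↑│↓│↑│↳ ↓│↑│↓ ← ↲│
├─┴───┐ │ │ ╶─┘ │ └─┐ │ │ ╶─┐ │
│↓ ← ↰│ │↓│↑ ← ↲│↑ ↰│↓│↑│↳ ↓│ │
│ ┌─╴ ├─┘ ├───┐ ├─╴ │ ╵ └─┐ └─┤
│↓│↱ ↑│↓ ↲│   │ │↱ ↑│↳ ↑  │↳ ↓│
│ │ ╶─┘ ┌─┘ ╶─┘ │ ┌─┴─────┴─┐ │
│↓│↑ ← ↲│       │↑│         │↓│
│ ├───┬─┘ ┌─┬───┘ │ ╶─┬───┐ ╵ │
│↓│↱ ↓│   │ │↱ → ↑│   │   │  ↓│
│ ╵ ╷ │ ╶─┤ │ ┌─┬─┴─┐ └─┐ └─┐ │
│↳ ↑│↓│   │ │↑│ │   │   │   │↓│
│ ╶─┤ └─┐ ╵ │ ╵ │ ╷ └─╴ │ ╷ ╵ │
│   │↳ ↓│   │↑ ↰│ │     │ │  ↓│
├─┐ ├─┐ ├───┼─╴ │ └─────┴─┼─┐ │
│ │ │ │↓│↱ ↓│↱ ↑│         │ │↓│
│ ╵ ╵ │ ╵ ╷ ╵ ╶─┴───────┐ ╵ │ │
│     │↳ ↑│↳ ↑          │   │B│
└─────┴───┴─────────────┴───┴─┘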